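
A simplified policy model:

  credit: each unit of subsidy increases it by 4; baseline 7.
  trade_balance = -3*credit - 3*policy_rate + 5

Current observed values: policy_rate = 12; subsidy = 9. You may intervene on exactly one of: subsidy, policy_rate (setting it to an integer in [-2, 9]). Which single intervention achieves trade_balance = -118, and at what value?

set policy_rate = -2

Intervening on subsidy: trade_balance = -12*subsidy - 52. Reaching -118 requires subsidy = 11/2, not an integer.
Intervening on policy_rate: with other inputs at their observed values, trade_balance = -3*policy_rate - 124. Solving for -118 gives policy_rate = -2, within [-2, 9].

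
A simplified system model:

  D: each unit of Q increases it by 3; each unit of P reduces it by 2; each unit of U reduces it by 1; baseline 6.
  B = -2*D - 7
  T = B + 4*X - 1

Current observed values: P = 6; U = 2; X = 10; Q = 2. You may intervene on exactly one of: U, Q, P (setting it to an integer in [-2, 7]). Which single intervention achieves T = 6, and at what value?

set Q = 7

Intervening on U: T = 2*U + 32. Reaching 6 requires U = -13, outside [-2, 7].
Intervening on Q: with other inputs at their observed values, T = -6*Q + 48. Solving for 6 gives Q = 7, within [-2, 7].
Intervening on P: T = 4*P + 12. Reaching 6 requires P = -3/2, not an integer.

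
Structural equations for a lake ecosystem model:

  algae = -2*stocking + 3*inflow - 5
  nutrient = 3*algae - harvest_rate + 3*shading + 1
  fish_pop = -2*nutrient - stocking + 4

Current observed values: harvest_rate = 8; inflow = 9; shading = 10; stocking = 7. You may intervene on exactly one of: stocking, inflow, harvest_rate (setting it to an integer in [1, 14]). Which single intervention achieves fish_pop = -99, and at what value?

set harvest_rate = 7

Intervening on stocking: fish_pop = 11*stocking - 174. Reaching -99 requires stocking = 75/11, not an integer.
Intervening on inflow: fish_pop = -18*inflow + 65. Reaching -99 requires inflow = 82/9, not an integer.
Intervening on harvest_rate: with other inputs at their observed values, fish_pop = 2*harvest_rate - 113. Solving for -99 gives harvest_rate = 7, within [1, 14].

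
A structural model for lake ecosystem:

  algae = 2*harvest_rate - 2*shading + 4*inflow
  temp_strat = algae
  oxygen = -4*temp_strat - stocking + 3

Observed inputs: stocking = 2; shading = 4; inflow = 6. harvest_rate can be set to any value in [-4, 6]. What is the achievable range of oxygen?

Substituting into the algae equation gives algae = 2*harvest_rate + 16.
Substituting into the temp_strat equation gives temp_strat = 2*harvest_rate + 16.
oxygen becomes -8*harvest_rate - 63.
Linear in harvest_rate, so extremes are at the endpoints: harvest_rate = -4 gives oxygen = -31; harvest_rate = 6 gives oxygen = -111.

-111 to -31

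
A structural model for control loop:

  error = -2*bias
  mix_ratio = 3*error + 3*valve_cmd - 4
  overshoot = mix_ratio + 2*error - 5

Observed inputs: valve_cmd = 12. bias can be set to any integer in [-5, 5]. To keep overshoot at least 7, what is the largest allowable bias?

bias = 2

Substituting into the mix_ratio equation gives mix_ratio = -6*bias + 32.
Substituting into the overshoot equation gives overshoot = -10*bias + 27.
Require -10*bias + 27 ≥ 7, so bias ≤ 2.
The largest integer in [-5, 5] satisfying this is 2.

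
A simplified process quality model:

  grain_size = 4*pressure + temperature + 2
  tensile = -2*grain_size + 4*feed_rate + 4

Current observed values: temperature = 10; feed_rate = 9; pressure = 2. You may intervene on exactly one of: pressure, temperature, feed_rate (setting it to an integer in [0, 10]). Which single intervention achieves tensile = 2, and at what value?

set temperature = 9

Intervening on pressure: tensile = -8*pressure + 16. Reaching 2 requires pressure = 7/4, not an integer.
Intervening on temperature: with other inputs at their observed values, tensile = -2*temperature + 20. Solving for 2 gives temperature = 9, within [0, 10].
Intervening on feed_rate: tensile = 4*feed_rate - 36. Reaching 2 requires feed_rate = 19/2, not an integer.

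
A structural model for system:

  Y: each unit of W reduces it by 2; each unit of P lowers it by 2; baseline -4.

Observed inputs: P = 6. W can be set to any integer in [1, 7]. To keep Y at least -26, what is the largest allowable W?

W = 5

Substituting into the Y equation gives Y = -2*W - 16.
Require -2*W - 16 ≥ -26, so W ≤ 5.
The largest integer in [1, 7] satisfying this is 5.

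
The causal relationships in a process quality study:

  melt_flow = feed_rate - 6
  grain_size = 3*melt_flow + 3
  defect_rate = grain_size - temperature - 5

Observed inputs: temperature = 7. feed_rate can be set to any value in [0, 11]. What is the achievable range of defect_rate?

Substituting into the grain_size equation gives grain_size = 3*feed_rate - 15.
defect_rate becomes 3*feed_rate - 27.
Linear in feed_rate, so extremes are at the endpoints: feed_rate = 0 gives defect_rate = -27; feed_rate = 11 gives defect_rate = 6.

-27 to 6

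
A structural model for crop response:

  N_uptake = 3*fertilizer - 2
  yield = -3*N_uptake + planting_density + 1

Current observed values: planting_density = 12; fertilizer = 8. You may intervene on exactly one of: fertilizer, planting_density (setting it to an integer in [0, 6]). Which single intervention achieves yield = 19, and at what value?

Intervening on fertilizer: with other inputs at their observed values, yield = -9*fertilizer + 19. Solving for 19 gives fertilizer = 0, within [0, 6].
Intervening on planting_density: yield = planting_density - 65. Reaching 19 requires planting_density = 84, outside [0, 6].

set fertilizer = 0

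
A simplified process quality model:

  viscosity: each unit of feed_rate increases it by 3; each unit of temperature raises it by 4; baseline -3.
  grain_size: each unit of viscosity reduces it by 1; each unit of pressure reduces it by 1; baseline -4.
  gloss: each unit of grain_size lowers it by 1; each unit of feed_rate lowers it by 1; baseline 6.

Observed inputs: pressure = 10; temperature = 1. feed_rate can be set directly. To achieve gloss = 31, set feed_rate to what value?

feed_rate = 5

Substituting into the viscosity equation gives viscosity = 3*feed_rate + 1.
Substituting into the grain_size equation gives grain_size = -3*feed_rate - 15.
Substituting into the gloss equation gives gloss = 2*feed_rate + 21.
Solve 2*feed_rate + 21 = 31: feed_rate = (31 - 21) / 2 = 5.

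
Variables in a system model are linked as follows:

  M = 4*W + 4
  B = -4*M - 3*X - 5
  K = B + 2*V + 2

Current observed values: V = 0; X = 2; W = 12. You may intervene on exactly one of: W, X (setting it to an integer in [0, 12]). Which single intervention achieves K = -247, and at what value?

Intervening on W: K = -16*W - 25. Reaching -247 requires W = 111/8, not an integer.
Intervening on X: with other inputs at their observed values, K = -3*X - 211. Solving for -247 gives X = 12, within [0, 12].

set X = 12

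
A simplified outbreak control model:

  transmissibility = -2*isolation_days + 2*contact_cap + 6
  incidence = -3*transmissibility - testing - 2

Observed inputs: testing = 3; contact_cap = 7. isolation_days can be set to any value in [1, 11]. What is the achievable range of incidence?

Substituting into the transmissibility equation gives transmissibility = -2*isolation_days + 20.
incidence becomes 6*isolation_days - 65.
Linear in isolation_days, so extremes are at the endpoints: isolation_days = 1 gives incidence = -59; isolation_days = 11 gives incidence = 1.

-59 to 1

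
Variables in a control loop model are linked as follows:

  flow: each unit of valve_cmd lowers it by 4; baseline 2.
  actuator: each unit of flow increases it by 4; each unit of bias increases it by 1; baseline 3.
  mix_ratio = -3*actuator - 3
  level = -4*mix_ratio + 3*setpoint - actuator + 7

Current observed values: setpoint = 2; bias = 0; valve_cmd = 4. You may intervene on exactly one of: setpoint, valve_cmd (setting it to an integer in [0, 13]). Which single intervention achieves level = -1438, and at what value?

Intervening on setpoint: level = 3*setpoint - 564. Reaching -1438 requires setpoint = -874/3, not an integer.
Intervening on valve_cmd: with other inputs at their observed values, level = -176*valve_cmd + 146. Solving for -1438 gives valve_cmd = 9, within [0, 13].

set valve_cmd = 9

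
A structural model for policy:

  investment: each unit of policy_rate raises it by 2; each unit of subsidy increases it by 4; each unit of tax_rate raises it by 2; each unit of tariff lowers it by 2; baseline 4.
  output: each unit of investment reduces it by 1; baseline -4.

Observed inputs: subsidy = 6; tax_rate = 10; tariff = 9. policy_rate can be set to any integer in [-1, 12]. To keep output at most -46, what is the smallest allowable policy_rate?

policy_rate = 6

Substituting into the investment equation gives investment = 2*policy_rate + 30.
Substituting into the output equation gives output = -2*policy_rate - 34.
Require -2*policy_rate - 34 ≤ -46, so policy_rate ≥ 6.
The smallest integer in [-1, 12] satisfying this is 6.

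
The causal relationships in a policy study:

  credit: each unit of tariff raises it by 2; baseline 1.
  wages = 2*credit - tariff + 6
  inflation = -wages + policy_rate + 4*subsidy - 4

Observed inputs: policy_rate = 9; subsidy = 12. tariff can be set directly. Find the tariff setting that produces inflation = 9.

tariff = 12

Substituting into the wages equation gives wages = 3*tariff + 8.
This gives inflation = -3*tariff + 45.
Solve -3*tariff + 45 = 9: tariff = (9 - 45) / -3 = 12.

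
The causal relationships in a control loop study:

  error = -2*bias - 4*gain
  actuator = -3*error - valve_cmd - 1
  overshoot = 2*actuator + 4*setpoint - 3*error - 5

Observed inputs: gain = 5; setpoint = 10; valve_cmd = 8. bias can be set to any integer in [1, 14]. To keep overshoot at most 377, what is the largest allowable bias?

bias = 10

Substituting into the error equation gives error = -2*bias - 20.
So actuator = 6*bias + 51.
So overshoot = 18*bias + 197.
Require 18*bias + 197 ≤ 377, so bias ≤ 10.
The largest integer in [1, 14] satisfying this is 10.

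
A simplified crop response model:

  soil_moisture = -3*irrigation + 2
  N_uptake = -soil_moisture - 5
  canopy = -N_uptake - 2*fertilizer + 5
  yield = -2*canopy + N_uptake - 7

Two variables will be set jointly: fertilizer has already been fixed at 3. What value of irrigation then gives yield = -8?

With fertilizer held at 3:
Substituting into the N_uptake equation gives N_uptake = 3*irrigation - 7.
canopy becomes -3*irrigation + 6.
This gives yield = 9*irrigation - 26.
Solve 9*irrigation - 26 = -8: irrigation = (-8 + 26) / 9 = 2.

irrigation = 2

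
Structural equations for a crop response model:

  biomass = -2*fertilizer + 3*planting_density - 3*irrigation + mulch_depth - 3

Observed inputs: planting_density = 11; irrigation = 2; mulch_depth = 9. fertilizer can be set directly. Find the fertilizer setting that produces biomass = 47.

Substituting into the biomass equation gives biomass = -2*fertilizer + 33.
Solve -2*fertilizer + 33 = 47: fertilizer = (47 - 33) / -2 = -7.

fertilizer = -7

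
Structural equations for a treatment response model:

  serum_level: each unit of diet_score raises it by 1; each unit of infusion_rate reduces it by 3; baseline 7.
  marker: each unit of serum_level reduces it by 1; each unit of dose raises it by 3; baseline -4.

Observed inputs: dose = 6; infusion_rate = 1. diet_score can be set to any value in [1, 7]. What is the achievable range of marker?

Substituting into the serum_level equation gives serum_level = diet_score + 4.
Substituting into the marker equation gives marker = -diet_score + 10.
Linear in diet_score, so extremes are at the endpoints: diet_score = 1 gives marker = 9; diet_score = 7 gives marker = 3.

3 to 9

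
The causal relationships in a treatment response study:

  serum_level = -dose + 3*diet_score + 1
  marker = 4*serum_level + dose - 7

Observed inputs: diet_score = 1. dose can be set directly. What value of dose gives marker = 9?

dose = 0

Substituting into the serum_level equation gives serum_level = -dose + 4.
Substituting into the marker equation gives marker = -3*dose + 9.
Solve -3*dose + 9 = 9: dose = (9 - 9) / -3 = 0.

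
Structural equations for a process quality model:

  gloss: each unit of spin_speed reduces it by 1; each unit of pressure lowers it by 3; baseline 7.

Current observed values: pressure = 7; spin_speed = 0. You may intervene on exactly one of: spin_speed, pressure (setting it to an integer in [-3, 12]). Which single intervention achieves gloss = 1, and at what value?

set pressure = 2

Intervening on spin_speed: gloss = -spin_speed - 14. Reaching 1 requires spin_speed = -15, outside [-3, 12].
Intervening on pressure: with other inputs at their observed values, gloss = -3*pressure + 7. Solving for 1 gives pressure = 2, within [-3, 12].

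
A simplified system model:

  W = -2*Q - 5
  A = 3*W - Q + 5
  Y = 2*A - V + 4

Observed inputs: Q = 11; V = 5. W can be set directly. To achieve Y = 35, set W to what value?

W = 8

Intervening on W fixes its value directly, overriding its dependence on Q.
Substituting into the A equation gives A = 3*W - 6.
Substituting into the Y equation gives Y = 6*W - 13.
Solve 6*W - 13 = 35: W = (35 + 13) / 6 = 8.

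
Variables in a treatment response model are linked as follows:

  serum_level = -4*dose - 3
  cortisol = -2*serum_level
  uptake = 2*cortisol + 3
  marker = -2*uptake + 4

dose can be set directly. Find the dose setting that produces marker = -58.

Substituting into the cortisol equation gives cortisol = 8*dose + 6.
uptake becomes 16*dose + 15.
Substituting into the marker equation gives marker = -32*dose - 26.
Solve -32*dose - 26 = -58: dose = (-58 + 26) / -32 = 1.

dose = 1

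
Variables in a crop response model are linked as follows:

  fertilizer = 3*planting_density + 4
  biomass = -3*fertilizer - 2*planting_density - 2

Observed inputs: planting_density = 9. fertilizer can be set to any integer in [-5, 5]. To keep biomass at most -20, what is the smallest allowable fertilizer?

Intervening on fertilizer fixes its value directly, overriding its dependence on planting_density.
Substituting into the biomass equation gives biomass = -3*fertilizer - 20.
Require -3*fertilizer - 20 ≤ -20, so fertilizer ≥ 0.
The smallest integer in [-5, 5] satisfying this is 0.

fertilizer = 0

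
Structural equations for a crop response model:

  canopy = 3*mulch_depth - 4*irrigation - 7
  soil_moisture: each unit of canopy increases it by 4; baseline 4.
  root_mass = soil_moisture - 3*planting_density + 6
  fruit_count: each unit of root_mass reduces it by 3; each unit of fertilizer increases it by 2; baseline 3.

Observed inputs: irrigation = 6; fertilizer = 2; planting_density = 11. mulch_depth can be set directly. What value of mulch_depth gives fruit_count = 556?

Substituting into the canopy equation gives canopy = 3*mulch_depth - 31.
Substituting into the soil_moisture equation gives soil_moisture = 12*mulch_depth - 120.
Substituting into the root_mass equation gives root_mass = 12*mulch_depth - 147.
So fruit_count = -36*mulch_depth + 448.
Solve -36*mulch_depth + 448 = 556: mulch_depth = (556 - 448) / -36 = -3.

mulch_depth = -3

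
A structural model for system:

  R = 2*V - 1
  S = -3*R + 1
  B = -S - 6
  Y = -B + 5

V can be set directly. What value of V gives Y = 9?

Substituting into the S equation gives S = -6*V + 4.
B becomes 6*V - 10.
Substituting into the Y equation gives Y = -6*V + 15.
Solve -6*V + 15 = 9: V = (9 - 15) / -6 = 1.

V = 1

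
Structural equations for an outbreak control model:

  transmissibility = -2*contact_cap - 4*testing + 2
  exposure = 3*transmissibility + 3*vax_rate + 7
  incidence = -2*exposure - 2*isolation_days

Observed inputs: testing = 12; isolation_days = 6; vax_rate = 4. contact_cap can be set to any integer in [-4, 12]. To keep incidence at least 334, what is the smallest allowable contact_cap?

contact_cap = 9

Substituting into the transmissibility equation gives transmissibility = -2*contact_cap - 46.
This gives exposure = -6*contact_cap - 119.
incidence becomes 12*contact_cap + 226.
Require 12*contact_cap + 226 ≥ 334, so contact_cap ≥ 9.
The smallest integer in [-4, 12] satisfying this is 9.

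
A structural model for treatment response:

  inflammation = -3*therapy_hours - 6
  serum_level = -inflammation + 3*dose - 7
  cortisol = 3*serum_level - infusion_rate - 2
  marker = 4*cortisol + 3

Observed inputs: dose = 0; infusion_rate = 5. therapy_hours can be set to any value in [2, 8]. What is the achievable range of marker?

Substituting into the serum_level equation gives serum_level = 3*therapy_hours - 1.
Substituting into the cortisol equation gives cortisol = 9*therapy_hours - 10.
So marker = 36*therapy_hours - 37.
Linear in therapy_hours, so extremes are at the endpoints: therapy_hours = 2 gives marker = 35; therapy_hours = 8 gives marker = 251.

35 to 251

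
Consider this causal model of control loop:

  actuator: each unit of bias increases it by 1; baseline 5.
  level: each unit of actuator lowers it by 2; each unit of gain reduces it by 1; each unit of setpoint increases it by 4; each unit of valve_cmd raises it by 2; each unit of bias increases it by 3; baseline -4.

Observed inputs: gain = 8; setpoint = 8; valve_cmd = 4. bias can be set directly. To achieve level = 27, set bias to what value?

bias = 9

Substituting into the level equation gives level = bias + 18.
Solve bias + 18 = 27: bias = (27 - 18) / 1 = 9.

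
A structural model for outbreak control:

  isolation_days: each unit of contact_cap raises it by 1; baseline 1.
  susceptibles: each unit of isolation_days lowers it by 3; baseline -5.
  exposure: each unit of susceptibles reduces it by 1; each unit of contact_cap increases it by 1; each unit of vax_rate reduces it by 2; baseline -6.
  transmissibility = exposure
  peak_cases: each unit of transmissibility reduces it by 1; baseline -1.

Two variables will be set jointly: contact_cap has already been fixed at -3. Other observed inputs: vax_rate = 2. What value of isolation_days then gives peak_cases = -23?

isolation_days = 10

With contact_cap held at -3:
Intervening on isolation_days fixes its value directly, overriding its dependence on contact_cap.
Substituting into the exposure equation gives exposure = 3*isolation_days - 8.
This gives transmissibility = 3*isolation_days - 8.
This gives peak_cases = -3*isolation_days + 7.
Solve -3*isolation_days + 7 = -23: isolation_days = (-23 - 7) / -3 = 10.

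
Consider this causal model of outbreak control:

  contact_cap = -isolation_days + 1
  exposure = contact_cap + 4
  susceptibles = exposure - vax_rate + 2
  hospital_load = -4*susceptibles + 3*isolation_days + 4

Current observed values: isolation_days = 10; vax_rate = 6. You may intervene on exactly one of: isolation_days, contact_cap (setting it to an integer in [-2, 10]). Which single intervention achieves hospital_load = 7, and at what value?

Intervening on isolation_days: with other inputs at their observed values, hospital_load = 7*isolation_days. Solving for 7 gives isolation_days = 1, within [-2, 10].
Intervening on contact_cap: hospital_load = -4*contact_cap + 34. Reaching 7 requires contact_cap = 27/4, not an integer.

set isolation_days = 1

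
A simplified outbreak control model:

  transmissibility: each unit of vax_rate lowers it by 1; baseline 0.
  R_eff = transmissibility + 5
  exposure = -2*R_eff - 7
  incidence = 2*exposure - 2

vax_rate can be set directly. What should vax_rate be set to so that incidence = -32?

Substituting into the R_eff equation gives R_eff = -vax_rate + 5.
Substituting into the exposure equation gives exposure = 2*vax_rate - 17.
So incidence = 4*vax_rate - 36.
Solve 4*vax_rate - 36 = -32: vax_rate = (-32 + 36) / 4 = 1.

vax_rate = 1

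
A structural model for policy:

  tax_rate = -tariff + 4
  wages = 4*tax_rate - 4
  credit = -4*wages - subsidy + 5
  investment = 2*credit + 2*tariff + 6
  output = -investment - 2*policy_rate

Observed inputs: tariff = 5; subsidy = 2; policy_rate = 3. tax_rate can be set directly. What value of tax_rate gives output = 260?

Intervening on tax_rate fixes its value directly, overriding its dependence on tariff.
Substituting into the credit equation gives credit = -16*tax_rate + 19.
This gives investment = -32*tax_rate + 54.
Substituting into the output equation gives output = 32*tax_rate - 60.
Solve 32*tax_rate - 60 = 260: tax_rate = (260 + 60) / 32 = 10.

tax_rate = 10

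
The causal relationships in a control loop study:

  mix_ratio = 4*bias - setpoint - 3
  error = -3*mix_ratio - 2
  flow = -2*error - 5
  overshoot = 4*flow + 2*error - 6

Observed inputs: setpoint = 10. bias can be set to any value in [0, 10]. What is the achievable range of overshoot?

-248 to 472

Substituting into the mix_ratio equation gives mix_ratio = 4*bias - 13.
So error = -12*bias + 37.
Substituting into the flow equation gives flow = 24*bias - 79.
overshoot becomes 72*bias - 248.
Linear in bias, so extremes are at the endpoints: bias = 0 gives overshoot = -248; bias = 10 gives overshoot = 472.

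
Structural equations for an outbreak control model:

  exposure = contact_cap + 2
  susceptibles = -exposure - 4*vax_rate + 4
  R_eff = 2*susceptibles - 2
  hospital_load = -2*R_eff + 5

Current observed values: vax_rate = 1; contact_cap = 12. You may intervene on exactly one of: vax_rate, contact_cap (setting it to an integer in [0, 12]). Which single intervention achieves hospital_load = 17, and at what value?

Intervening on vax_rate: hospital_load = 16*vax_rate + 49. Reaching 17 requires vax_rate = -2, outside [0, 12].
Intervening on contact_cap: with other inputs at their observed values, hospital_load = 4*contact_cap + 17. Solving for 17 gives contact_cap = 0, within [0, 12].

set contact_cap = 0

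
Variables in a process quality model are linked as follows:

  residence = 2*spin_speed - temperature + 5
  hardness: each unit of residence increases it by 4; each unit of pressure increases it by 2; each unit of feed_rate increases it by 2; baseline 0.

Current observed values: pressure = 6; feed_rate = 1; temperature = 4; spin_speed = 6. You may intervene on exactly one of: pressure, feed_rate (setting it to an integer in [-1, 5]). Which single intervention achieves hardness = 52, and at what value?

set pressure = -1

Intervening on pressure: with other inputs at their observed values, hardness = 2*pressure + 54. Solving for 52 gives pressure = -1, within [-1, 5].
Intervening on feed_rate: hardness = 2*feed_rate + 64. Reaching 52 requires feed_rate = -6, outside [-1, 5].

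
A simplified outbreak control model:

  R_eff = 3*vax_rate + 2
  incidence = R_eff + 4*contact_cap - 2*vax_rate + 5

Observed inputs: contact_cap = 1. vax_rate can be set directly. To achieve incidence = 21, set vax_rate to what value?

vax_rate = 10

Substituting into the incidence equation gives incidence = vax_rate + 11.
Solve vax_rate + 11 = 21: vax_rate = (21 - 11) / 1 = 10.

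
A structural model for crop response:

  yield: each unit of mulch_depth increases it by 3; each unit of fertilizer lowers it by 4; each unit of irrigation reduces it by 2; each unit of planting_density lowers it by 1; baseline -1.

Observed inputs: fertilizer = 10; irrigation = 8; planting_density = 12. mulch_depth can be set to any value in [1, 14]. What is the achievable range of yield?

-66 to -27

Substituting into the yield equation gives yield = 3*mulch_depth - 69.
Linear in mulch_depth, so extremes are at the endpoints: mulch_depth = 1 gives yield = -66; mulch_depth = 14 gives yield = -27.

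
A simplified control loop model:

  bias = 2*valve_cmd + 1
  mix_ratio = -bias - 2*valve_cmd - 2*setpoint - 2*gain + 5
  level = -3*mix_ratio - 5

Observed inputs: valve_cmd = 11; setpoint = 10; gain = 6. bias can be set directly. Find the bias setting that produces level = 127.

bias = -5

Intervening on bias fixes its value directly, overriding its dependence on valve_cmd.
Substituting into the mix_ratio equation gives mix_ratio = -bias - 49.
So level = 3*bias + 142.
Solve 3*bias + 142 = 127: bias = (127 - 142) / 3 = -5.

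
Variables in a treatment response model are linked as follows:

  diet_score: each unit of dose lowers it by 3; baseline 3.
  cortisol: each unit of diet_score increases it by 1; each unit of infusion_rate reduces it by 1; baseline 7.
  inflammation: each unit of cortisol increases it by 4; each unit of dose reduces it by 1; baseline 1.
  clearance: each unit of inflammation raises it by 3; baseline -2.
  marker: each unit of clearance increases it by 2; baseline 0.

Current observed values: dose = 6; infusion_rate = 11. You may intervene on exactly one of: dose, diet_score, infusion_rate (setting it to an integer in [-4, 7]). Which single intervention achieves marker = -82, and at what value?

Intervening on dose: marker = -78*dose - 22. Reaching -82 requires dose = 10/13, not an integer.
Intervening on diet_score: with other inputs at their observed values, marker = 24*diet_score - 130. Solving for -82 gives diet_score = 2, within [-4, 7].
Intervening on infusion_rate: marker = -24*infusion_rate - 226. Reaching -82 requires infusion_rate = -6, outside [-4, 7].

set diet_score = 2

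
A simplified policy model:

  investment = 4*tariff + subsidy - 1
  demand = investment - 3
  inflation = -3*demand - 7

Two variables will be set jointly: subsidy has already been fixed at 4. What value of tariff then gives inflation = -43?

tariff = 3

With subsidy held at 4:
Substituting into the investment equation gives investment = 4*tariff + 3.
This gives demand = 4*tariff.
So inflation = -12*tariff - 7.
Solve -12*tariff - 7 = -43: tariff = (-43 + 7) / -12 = 3.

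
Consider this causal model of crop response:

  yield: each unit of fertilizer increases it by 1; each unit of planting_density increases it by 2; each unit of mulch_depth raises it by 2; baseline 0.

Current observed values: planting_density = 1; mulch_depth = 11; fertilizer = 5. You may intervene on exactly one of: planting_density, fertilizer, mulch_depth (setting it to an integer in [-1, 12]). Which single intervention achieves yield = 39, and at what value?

set planting_density = 6

Intervening on planting_density: with other inputs at their observed values, yield = 2*planting_density + 27. Solving for 39 gives planting_density = 6, within [-1, 12].
Intervening on fertilizer: yield = fertilizer + 24. Reaching 39 requires fertilizer = 15, outside [-1, 12].
Intervening on mulch_depth: yield = 2*mulch_depth + 7. Reaching 39 requires mulch_depth = 16, outside [-1, 12].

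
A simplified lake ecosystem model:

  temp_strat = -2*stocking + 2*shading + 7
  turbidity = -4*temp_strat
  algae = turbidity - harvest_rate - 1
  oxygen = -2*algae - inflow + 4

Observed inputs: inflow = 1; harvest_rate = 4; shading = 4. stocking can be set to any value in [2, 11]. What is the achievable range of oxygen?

-43 to 101

Substituting into the temp_strat equation gives temp_strat = -2*stocking + 15.
turbidity becomes 8*stocking - 60.
This gives algae = 8*stocking - 65.
Substituting into the oxygen equation gives oxygen = -16*stocking + 133.
Linear in stocking, so extremes are at the endpoints: stocking = 2 gives oxygen = 101; stocking = 11 gives oxygen = -43.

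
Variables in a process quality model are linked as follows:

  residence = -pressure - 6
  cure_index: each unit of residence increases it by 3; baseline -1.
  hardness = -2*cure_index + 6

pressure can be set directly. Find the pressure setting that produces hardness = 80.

Substituting into the cure_index equation gives cure_index = -3*pressure - 19.
Substituting into the hardness equation gives hardness = 6*pressure + 44.
Solve 6*pressure + 44 = 80: pressure = (80 - 44) / 6 = 6.

pressure = 6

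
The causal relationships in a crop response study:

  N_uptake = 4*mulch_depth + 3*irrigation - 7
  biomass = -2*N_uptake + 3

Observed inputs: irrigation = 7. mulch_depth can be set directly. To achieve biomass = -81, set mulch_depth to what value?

mulch_depth = 7

Substituting into the N_uptake equation gives N_uptake = 4*mulch_depth + 14.
biomass becomes -8*mulch_depth - 25.
Solve -8*mulch_depth - 25 = -81: mulch_depth = (-81 + 25) / -8 = 7.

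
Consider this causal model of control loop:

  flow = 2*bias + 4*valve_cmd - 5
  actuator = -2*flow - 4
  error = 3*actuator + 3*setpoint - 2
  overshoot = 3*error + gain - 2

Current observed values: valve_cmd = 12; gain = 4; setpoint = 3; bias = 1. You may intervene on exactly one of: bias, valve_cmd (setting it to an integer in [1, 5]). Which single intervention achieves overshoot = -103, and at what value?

set valve_cmd = 2

Intervening on bias: overshoot = -36*bias - 787. Reaching -103 requires bias = -19, outside [1, 5].
Intervening on valve_cmd: with other inputs at their observed values, overshoot = -72*valve_cmd + 41. Solving for -103 gives valve_cmd = 2, within [1, 5].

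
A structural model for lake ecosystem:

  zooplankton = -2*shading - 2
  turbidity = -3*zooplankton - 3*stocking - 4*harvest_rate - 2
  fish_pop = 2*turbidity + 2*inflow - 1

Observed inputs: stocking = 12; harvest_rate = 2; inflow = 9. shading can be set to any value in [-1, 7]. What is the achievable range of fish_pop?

Substituting into the turbidity equation gives turbidity = 6*shading - 40.
Substituting into the fish_pop equation gives fish_pop = 12*shading - 63.
Linear in shading, so extremes are at the endpoints: shading = -1 gives fish_pop = -75; shading = 7 gives fish_pop = 21.

-75 to 21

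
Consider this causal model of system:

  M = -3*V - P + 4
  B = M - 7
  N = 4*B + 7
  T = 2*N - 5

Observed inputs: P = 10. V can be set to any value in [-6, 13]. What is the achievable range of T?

-407 to 49

Substituting into the M equation gives M = -3*V - 6.
Substituting into the B equation gives B = -3*V - 13.
This gives N = -12*V - 45.
Substituting into the T equation gives T = -24*V - 95.
Linear in V, so extremes are at the endpoints: V = -6 gives T = 49; V = 13 gives T = -407.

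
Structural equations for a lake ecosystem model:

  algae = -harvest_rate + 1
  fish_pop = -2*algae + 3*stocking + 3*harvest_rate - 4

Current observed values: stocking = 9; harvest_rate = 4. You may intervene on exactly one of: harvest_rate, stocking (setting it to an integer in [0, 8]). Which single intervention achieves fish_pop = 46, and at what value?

Intervening on harvest_rate: with other inputs at their observed values, fish_pop = 5*harvest_rate + 21. Solving for 46 gives harvest_rate = 5, within [0, 8].
Intervening on stocking: fish_pop = 3*stocking + 14. Reaching 46 requires stocking = 32/3, not an integer.

set harvest_rate = 5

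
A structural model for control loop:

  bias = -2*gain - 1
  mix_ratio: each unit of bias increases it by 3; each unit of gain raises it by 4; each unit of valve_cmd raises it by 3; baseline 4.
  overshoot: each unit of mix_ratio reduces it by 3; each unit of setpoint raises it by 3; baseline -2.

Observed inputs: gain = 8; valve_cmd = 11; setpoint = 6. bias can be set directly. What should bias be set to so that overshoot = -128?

bias = -7

Intervening on bias fixes its value directly, overriding its dependence on gain.
Substituting into the mix_ratio equation gives mix_ratio = 3*bias + 69.
overshoot becomes -9*bias - 191.
Solve -9*bias - 191 = -128: bias = (-128 + 191) / -9 = -7.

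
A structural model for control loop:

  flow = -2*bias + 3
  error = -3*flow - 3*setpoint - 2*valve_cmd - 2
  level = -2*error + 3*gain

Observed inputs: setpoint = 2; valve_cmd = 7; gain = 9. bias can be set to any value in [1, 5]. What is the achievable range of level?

Substituting into the error equation gives error = 6*bias - 31.
Substituting into the level equation gives level = -12*bias + 89.
Linear in bias, so extremes are at the endpoints: bias = 1 gives level = 77; bias = 5 gives level = 29.

29 to 77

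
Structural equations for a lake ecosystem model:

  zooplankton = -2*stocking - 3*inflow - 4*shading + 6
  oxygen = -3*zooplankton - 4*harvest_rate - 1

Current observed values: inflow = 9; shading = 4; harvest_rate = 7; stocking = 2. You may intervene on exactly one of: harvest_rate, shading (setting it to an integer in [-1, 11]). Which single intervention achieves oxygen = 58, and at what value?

Intervening on harvest_rate: oxygen = -4*harvest_rate + 122. Reaching 58 requires harvest_rate = 16, outside [-1, 11].
Intervening on shading: with other inputs at their observed values, oxygen = 12*shading + 46. Solving for 58 gives shading = 1, within [-1, 11].

set shading = 1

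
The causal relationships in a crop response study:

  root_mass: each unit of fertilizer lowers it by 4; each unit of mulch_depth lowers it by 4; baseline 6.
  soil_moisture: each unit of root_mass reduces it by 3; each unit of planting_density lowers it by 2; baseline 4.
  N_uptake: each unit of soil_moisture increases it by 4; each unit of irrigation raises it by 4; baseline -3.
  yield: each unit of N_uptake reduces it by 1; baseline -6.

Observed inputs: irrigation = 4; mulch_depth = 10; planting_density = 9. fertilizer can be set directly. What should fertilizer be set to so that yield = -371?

Substituting into the root_mass equation gives root_mass = -4*fertilizer - 34.
This gives soil_moisture = 12*fertilizer + 88.
So N_uptake = 48*fertilizer + 365.
Substituting into the yield equation gives yield = -48*fertilizer - 371.
Solve -48*fertilizer - 371 = -371: fertilizer = (-371 + 371) / -48 = 0.

fertilizer = 0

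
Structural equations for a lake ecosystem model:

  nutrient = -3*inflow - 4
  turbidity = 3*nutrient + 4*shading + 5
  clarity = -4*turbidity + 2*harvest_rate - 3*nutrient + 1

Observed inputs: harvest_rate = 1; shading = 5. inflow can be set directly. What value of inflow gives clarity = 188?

Substituting into the turbidity equation gives turbidity = -9*inflow + 13.
This gives clarity = 45*inflow - 37.
Solve 45*inflow - 37 = 188: inflow = (188 + 37) / 45 = 5.

inflow = 5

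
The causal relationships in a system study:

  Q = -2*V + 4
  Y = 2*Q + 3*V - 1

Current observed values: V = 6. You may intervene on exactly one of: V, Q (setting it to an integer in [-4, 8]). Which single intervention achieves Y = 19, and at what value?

Intervening on V: Y = -V + 7. Reaching 19 requires V = -12, outside [-4, 8].
Intervening on Q: with other inputs at their observed values, Y = 2*Q + 17. Solving for 19 gives Q = 1, within [-4, 8].

set Q = 1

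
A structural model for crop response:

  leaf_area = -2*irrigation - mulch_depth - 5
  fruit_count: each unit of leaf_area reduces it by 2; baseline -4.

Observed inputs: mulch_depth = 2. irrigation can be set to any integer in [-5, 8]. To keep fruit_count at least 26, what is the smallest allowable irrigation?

Substituting into the leaf_area equation gives leaf_area = -2*irrigation - 7.
Substituting into the fruit_count equation gives fruit_count = 4*irrigation + 10.
Require 4*irrigation + 10 ≥ 26, so irrigation ≥ 4.
The smallest integer in [-5, 8] satisfying this is 4.

irrigation = 4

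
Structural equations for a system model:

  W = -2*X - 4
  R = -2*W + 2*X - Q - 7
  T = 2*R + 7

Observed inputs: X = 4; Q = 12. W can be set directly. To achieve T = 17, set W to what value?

W = -8

Intervening on W fixes its value directly, overriding its dependence on X.
Substituting into the R equation gives R = -2*W - 11.
This gives T = -4*W - 15.
Solve -4*W - 15 = 17: W = (17 + 15) / -4 = -8.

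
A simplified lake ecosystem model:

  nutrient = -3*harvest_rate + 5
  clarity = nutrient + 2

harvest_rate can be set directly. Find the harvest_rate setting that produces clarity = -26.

Substituting into the clarity equation gives clarity = -3*harvest_rate + 7.
Solve -3*harvest_rate + 7 = -26: harvest_rate = (-26 - 7) / -3 = 11.

harvest_rate = 11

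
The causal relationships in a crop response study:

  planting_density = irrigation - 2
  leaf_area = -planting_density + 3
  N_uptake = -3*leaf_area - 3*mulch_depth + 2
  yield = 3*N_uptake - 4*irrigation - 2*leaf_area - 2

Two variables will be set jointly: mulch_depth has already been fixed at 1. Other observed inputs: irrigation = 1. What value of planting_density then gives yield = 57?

With mulch_depth held at 1:
Intervening on planting_density fixes its value directly, overriding its dependence on irrigation.
Substituting into the N_uptake equation gives N_uptake = 3*planting_density - 10.
This gives yield = 11*planting_density - 42.
Solve 11*planting_density - 42 = 57: planting_density = (57 + 42) / 11 = 9.

planting_density = 9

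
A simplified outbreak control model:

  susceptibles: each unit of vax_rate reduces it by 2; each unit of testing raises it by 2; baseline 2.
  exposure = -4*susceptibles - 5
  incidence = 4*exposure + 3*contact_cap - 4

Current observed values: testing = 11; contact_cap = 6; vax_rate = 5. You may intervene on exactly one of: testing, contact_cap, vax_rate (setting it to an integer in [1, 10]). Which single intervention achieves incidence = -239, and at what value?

set contact_cap = 3

Intervening on testing: incidence = -32*testing + 122. Reaching -239 requires testing = 361/32, not an integer.
Intervening on contact_cap: with other inputs at their observed values, incidence = 3*contact_cap - 248. Solving for -239 gives contact_cap = 3, within [1, 10].
Intervening on vax_rate: incidence = 32*vax_rate - 390. Reaching -239 requires vax_rate = 151/32, not an integer.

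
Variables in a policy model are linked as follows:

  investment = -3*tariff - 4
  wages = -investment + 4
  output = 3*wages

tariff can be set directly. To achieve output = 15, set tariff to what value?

tariff = -1

Substituting into the wages equation gives wages = 3*tariff + 8.
output becomes 9*tariff + 24.
Solve 9*tariff + 24 = 15: tariff = (15 - 24) / 9 = -1.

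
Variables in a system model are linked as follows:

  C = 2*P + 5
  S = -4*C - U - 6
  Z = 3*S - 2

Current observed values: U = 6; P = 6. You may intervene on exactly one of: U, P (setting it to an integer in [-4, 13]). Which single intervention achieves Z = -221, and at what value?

Intervening on U: with other inputs at their observed values, Z = -3*U - 224. Solving for -221 gives U = -1, within [-4, 13].
Intervening on P: Z = -24*P - 98. Reaching -221 requires P = 41/8, not an integer.

set U = -1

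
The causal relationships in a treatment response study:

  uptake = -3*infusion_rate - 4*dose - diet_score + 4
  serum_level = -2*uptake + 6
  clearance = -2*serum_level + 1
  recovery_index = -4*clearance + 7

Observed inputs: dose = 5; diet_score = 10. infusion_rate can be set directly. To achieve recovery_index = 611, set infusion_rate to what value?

infusion_rate = 3

Substituting into the uptake equation gives uptake = -3*infusion_rate - 26.
Substituting into the serum_level equation gives serum_level = 6*infusion_rate + 58.
Substituting into the clearance equation gives clearance = -12*infusion_rate - 115.
recovery_index becomes 48*infusion_rate + 467.
Solve 48*infusion_rate + 467 = 611: infusion_rate = (611 - 467) / 48 = 3.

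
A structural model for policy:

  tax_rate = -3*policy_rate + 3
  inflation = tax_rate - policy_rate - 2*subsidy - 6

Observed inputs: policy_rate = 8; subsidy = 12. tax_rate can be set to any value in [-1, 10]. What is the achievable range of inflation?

Intervening on tax_rate fixes its value directly, overriding its dependence on policy_rate.
Substituting into the inflation equation gives inflation = tax_rate - 38.
Linear in tax_rate, so extremes are at the endpoints: tax_rate = -1 gives inflation = -39; tax_rate = 10 gives inflation = -28.

-39 to -28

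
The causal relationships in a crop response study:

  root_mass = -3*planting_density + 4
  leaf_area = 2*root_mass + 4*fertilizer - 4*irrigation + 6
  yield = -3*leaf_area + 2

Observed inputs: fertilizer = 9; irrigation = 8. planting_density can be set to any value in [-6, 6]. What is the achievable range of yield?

Substituting into the leaf_area equation gives leaf_area = -6*planting_density + 18.
So yield = 18*planting_density - 52.
Linear in planting_density, so extremes are at the endpoints: planting_density = -6 gives yield = -160; planting_density = 6 gives yield = 56.

-160 to 56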